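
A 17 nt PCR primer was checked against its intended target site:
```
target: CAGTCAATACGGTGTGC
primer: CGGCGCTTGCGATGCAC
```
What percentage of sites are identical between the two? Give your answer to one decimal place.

47.1%

Mismatches at positions 2, 4, 5, 6, 7, 9, 12, 15, 16 (1-based): 9 of 17.
Identical positions: 8/17 = 47.06% → 47.1%.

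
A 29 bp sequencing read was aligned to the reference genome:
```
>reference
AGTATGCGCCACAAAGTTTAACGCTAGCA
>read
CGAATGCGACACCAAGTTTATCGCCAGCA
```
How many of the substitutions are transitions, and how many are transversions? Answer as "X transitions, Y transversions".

1 transition, 5 transversions

Transitions (purine↔purine or pyrimidine↔pyrimidine): 25 T→C.
Transversions (purine↔pyrimidine): 1 A→C, 3 T→A, 9 C→A, 13 A→C, 21 A→T.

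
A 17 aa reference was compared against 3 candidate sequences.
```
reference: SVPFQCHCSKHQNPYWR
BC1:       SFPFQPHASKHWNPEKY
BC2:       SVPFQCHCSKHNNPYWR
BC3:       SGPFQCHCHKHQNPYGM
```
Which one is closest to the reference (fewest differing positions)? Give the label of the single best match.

BC2

BC1 differs at 7 positions; BC2 differs at 1 position; BC3 differs at 4 positions. The closest is BC2.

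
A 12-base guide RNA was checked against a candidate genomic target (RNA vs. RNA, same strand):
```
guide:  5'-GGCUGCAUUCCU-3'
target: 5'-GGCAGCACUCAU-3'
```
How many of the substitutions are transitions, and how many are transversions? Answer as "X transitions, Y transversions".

1 transition, 2 transversions

Mismatches (1-based):
base 4: U→A (pyrimidine→purine, transversion)
base 8: U→C (pyrimidine→pyrimidine, transition)
base 11: C→A (pyrimidine→purine, transversion)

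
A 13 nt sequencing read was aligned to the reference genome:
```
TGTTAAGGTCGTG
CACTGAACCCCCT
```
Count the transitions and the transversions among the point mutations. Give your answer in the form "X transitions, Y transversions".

Transitions (purine↔purine or pyrimidine↔pyrimidine): 1 T→C, 2 G→A, 3 T→C, 5 A→G, 7 G→A, 9 T→C, 12 T→C.
Transversions (purine↔pyrimidine): 8 G→C, 11 G→C, 13 G→T.

7 transitions, 3 transversions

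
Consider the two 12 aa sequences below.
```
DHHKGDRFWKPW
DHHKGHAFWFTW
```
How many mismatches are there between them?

4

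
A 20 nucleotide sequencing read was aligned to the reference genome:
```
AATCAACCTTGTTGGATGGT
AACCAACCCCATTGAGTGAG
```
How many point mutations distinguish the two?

Comparing position by position, 8 bases differ: 3 (T/C), 9 (T/C), 10 (T/C), 11 (G/A), 15 (G/A), 16 (A/G), 19 (G/A), 20 (T/G).

8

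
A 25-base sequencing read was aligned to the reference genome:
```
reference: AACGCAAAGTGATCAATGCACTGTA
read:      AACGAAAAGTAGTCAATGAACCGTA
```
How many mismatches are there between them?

The sequences differ at positions 5, 11, 12, 19, 22 (1-based) — 5 in total.

5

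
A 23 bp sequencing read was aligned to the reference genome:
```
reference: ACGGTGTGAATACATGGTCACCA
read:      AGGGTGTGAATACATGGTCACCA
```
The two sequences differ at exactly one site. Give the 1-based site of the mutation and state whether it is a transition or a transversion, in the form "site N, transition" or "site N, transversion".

The sequences differ only at site 2: C→G (pyrimidine→purine), a transversion.

site 2, transversion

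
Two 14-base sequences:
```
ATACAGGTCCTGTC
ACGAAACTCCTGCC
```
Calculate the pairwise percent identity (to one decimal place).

57.1%

Mismatches at positions 2, 3, 4, 6, 7, 13 (1-based): 6 of 14.
Identical positions: 8/14 = 57.14% → 57.1%.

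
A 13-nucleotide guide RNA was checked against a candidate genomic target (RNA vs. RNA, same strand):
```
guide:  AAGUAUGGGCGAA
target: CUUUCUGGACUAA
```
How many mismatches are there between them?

Mismatches (1-based): base 1: A→C; base 2: A→U; base 3: G→U; base 5: A→C; base 9: G→A; base 11: G→U.

6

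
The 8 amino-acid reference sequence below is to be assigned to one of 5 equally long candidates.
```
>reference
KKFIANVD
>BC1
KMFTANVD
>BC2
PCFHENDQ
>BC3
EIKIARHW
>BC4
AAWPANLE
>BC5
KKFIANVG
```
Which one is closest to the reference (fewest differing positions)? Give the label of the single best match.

BC1 differs at 2 positions; BC2 differs at 6 positions; BC3 differs at 6 positions; BC4 differs at 6 positions; BC5 differs at 1 position. The closest is BC5.

BC5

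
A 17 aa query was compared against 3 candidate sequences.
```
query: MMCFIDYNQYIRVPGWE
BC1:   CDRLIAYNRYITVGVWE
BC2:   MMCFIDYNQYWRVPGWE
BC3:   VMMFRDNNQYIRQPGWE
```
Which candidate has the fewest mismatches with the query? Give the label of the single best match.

BC2

BC1 differs at 9 positions; BC2 differs at 1 position; BC3 differs at 5 positions. The closest is BC2.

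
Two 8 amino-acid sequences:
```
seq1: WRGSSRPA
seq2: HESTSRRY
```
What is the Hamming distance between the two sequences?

Comparing position by position, 6 residues differ: 1 (W/H), 2 (R/E), 3 (G/S), 4 (S/T), 7 (P/R), 8 (A/Y).

6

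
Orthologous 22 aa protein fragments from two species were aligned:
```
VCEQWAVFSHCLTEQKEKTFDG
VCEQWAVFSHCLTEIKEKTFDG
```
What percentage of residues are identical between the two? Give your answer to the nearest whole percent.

95%

1 position differs (15), so 21 of 22 match: 21/22 = 95.45%.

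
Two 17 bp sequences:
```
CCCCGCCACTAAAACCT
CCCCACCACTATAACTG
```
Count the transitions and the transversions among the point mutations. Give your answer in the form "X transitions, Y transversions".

2 transitions, 2 transversions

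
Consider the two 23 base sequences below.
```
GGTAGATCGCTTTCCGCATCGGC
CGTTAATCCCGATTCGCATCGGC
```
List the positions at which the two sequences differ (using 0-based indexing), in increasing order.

Scanning 0-based: 0: G/C; 3: A/T; 4: G/A; 8: G/C; 10: T/G; 11: T/A; 13: C/T.

0, 3, 4, 8, 10, 11, 13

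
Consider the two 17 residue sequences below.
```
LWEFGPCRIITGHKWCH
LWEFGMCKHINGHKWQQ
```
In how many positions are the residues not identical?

6

The sequences differ at positions 6, 8, 9, 11, 16, 17 (1-based) — 6 in total.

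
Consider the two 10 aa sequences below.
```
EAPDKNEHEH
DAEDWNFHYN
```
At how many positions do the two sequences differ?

Comparing position by position, 6 positions differ: 1 (E/D), 3 (P/E), 5 (K/W), 7 (E/F), 9 (E/Y), 10 (H/N).

6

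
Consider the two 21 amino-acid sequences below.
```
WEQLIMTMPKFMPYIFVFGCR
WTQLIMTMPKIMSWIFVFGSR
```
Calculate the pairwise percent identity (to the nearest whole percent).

5 positions differ (2, 11, 13, 14, 20), so 16 of 21 match: 16/21 = 76.19%.

76%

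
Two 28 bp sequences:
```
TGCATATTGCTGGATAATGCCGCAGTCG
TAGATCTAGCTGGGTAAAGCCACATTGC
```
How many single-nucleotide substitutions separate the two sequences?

Comparing position by position, 10 bases differ: 2 (G/A), 3 (C/G), 6 (A/C), 8 (T/A), 14 (A/G), 18 (T/A), 22 (G/A), 25 (G/T), 27 (C/G), 28 (G/C).

10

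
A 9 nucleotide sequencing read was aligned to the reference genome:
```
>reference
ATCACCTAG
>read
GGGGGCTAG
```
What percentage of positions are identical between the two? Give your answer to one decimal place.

5 positions differ (1, 2, 3, 4, 5), so 4 of 9 match: 4/9 = 44.44%.

44.4%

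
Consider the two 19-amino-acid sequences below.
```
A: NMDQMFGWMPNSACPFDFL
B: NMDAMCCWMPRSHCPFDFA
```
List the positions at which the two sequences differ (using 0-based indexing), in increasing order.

3, 5, 6, 10, 12, 18

Scanning 0-based: 3: Q/A; 5: F/C; 6: G/C; 10: N/R; 12: A/H; 18: L/A.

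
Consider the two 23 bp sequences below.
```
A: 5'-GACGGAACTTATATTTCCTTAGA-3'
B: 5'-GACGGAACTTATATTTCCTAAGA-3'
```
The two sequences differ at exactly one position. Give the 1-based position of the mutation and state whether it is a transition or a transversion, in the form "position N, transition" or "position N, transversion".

position 20, transversion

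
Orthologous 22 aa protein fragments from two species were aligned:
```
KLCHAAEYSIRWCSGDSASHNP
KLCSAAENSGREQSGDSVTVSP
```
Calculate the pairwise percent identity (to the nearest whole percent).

59%

9 positions differ (4, 8, 10, 12, 13, 18, 19, 20, 21), so 13 of 22 match: 13/22 = 59.09%.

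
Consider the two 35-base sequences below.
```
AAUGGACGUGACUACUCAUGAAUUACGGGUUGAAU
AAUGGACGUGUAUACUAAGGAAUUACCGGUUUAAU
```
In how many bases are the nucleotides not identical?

The sequences differ at bases 11, 12, 17, 19, 27, 32 (1-based) — 6 in total.

6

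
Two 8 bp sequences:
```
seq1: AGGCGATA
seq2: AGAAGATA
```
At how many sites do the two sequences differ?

Comparing position by position, 2 sites differ: 3 (G/A), 4 (C/A).

2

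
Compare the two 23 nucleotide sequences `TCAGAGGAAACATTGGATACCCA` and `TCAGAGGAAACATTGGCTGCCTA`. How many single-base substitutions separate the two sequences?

3

The sequences differ at positions 17, 19, 22 (1-based) — 3 in total.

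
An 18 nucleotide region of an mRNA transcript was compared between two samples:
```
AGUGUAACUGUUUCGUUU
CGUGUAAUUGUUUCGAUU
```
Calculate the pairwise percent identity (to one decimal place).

Mismatches at positions 1, 8, 16 (1-based): 3 of 18.
Identical positions: 15/18 = 83.33% → 83.3%.

83.3%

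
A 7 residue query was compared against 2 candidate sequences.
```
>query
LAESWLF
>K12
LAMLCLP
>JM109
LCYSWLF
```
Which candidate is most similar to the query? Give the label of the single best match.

K12 differs at 4 residues; JM109 differs at 2 residues. The closest is JM109.

JM109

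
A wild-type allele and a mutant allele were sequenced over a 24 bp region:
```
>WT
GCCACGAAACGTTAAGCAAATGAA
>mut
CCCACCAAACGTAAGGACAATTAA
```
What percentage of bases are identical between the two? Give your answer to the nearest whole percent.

7 positions differ (1, 6, 13, 15, 17, 18, 22), so 17 of 24 match: 17/24 = 70.83%.

71%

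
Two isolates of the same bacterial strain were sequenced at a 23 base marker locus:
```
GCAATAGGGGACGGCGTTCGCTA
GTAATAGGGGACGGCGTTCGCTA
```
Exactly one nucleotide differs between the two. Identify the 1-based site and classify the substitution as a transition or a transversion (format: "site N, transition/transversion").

site 2, transition

Site 2 changes C→T. C is a pyrimidine and T is a pyrimidine, so this is a transition.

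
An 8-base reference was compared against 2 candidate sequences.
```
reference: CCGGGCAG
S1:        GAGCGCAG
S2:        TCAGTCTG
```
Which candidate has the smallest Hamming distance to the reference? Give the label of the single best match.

Hamming distances to reference — S1: 3; S2: 4.
Smallest is S1 with 3 mismatches.

S1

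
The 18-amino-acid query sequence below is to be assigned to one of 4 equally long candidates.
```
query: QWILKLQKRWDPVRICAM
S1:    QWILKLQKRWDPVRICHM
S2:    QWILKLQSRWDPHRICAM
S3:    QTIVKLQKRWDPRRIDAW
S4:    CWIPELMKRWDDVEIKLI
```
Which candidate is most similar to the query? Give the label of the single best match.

S1

S1 differs at 1 position; S2 differs at 2 positions; S3 differs at 5 positions; S4 differs at 9 positions. The closest is S1.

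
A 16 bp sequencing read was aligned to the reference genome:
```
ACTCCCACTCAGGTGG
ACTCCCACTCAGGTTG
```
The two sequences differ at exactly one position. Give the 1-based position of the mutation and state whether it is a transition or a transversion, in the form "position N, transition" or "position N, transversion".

position 15, transversion

The sequences differ only at position 15: G→T (purine→pyrimidine), a transversion.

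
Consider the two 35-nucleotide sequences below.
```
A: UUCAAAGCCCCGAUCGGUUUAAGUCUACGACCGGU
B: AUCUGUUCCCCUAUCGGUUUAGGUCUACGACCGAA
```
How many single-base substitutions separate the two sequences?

9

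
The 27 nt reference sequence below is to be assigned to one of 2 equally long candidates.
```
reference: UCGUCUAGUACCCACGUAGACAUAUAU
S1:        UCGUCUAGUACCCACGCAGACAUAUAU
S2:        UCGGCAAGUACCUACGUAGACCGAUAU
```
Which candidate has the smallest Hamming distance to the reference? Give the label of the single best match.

S1

Hamming distances to reference — S1: 1; S2: 5.
Smallest is S1 with 1 mismatch.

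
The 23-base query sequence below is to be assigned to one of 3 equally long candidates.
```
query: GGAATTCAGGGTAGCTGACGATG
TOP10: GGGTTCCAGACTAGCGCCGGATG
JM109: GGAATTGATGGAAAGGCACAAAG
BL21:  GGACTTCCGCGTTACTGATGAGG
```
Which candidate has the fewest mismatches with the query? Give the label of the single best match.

Hamming distances to query — TOP10: 9; JM109: 9; BL21: 7.
Smallest is BL21 with 7 mismatches.

BL21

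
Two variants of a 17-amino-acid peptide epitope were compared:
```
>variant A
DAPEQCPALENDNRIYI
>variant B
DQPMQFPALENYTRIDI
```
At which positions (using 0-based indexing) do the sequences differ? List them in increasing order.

Differences at position 1 (A→Q), position 3 (E→M), position 5 (C→F), position 11 (D→Y), position 12 (N→T), position 15 (Y→D).

1, 3, 5, 11, 12, 15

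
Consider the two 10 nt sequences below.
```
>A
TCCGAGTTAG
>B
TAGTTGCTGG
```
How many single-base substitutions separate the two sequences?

Comparing position by position, 6 sites differ: 2 (C/A), 3 (C/G), 4 (G/T), 5 (A/T), 7 (T/C), 9 (A/G).

6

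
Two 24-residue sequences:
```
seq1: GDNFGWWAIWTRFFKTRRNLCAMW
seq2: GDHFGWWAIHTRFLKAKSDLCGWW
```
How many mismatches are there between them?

9

Comparing position by position, 9 positions differ: 3 (N/H), 10 (W/H), 14 (F/L), 16 (T/A), 17 (R/K), 18 (R/S), 19 (N/D), 22 (A/G), 23 (M/W).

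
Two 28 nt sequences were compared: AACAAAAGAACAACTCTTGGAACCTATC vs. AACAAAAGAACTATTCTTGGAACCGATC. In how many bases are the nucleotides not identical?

3

Mismatches (1-based): base 12: A→T; base 14: C→T; base 25: T→G.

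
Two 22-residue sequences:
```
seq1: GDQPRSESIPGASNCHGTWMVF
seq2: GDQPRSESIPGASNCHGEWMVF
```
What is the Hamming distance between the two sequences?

1

The sequences differ at positions 18 (1-based) — 1 in total.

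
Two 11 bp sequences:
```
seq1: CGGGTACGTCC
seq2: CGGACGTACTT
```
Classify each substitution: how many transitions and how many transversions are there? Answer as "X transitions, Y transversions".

Transitions (purine↔purine or pyrimidine↔pyrimidine): 4 G→A, 5 T→C, 6 A→G, 7 C→T, 8 G→A, 9 T→C, 10 C→T, 11 C→T.
Transversions (purine↔pyrimidine): none.

8 transitions, 0 transversions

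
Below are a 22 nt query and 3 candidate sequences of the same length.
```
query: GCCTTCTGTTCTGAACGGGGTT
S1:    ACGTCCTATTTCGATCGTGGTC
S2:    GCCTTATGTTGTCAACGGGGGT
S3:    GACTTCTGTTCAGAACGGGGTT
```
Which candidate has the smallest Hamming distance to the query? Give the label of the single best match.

S3

Hamming distances to query — S1: 9; S2: 4; S3: 2.
Smallest is S3 with 2 mismatches.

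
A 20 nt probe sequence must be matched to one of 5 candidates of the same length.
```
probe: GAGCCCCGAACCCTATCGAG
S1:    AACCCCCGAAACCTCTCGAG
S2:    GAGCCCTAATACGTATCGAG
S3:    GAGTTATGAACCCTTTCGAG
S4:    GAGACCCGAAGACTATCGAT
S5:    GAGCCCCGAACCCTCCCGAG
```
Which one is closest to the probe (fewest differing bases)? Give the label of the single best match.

Hamming distances to probe — S1: 4; S2: 5; S3: 5; S4: 4; S5: 2.
Smallest is S5 with 2 mismatches.

S5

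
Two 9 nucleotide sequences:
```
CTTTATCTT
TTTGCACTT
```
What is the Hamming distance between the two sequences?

Comparing position by position, 4 sites differ: 1 (C/T), 4 (T/G), 5 (A/C), 6 (T/A).

4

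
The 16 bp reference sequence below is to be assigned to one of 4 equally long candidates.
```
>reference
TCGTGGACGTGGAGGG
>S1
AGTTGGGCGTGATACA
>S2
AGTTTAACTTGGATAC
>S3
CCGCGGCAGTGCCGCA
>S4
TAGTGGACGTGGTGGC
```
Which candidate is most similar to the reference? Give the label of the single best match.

Hamming distances to reference — S1: 9; S2: 9; S3: 8; S4: 3.
Smallest is S4 with 3 mismatches.

S4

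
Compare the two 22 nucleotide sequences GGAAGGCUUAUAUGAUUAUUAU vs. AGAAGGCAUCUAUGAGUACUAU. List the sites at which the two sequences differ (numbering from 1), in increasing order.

Differences at site 1 (G→A), site 8 (U→A), site 10 (A→C), site 16 (U→G), site 19 (U→C).

1, 8, 10, 16, 19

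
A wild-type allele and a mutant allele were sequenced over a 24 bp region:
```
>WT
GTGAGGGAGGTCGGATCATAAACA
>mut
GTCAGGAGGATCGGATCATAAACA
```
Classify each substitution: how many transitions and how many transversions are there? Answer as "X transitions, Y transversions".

Transitions (purine↔purine or pyrimidine↔pyrimidine): 7 G→A, 8 A→G, 10 G→A.
Transversions (purine↔pyrimidine): 3 G→C.

3 transitions, 1 transversion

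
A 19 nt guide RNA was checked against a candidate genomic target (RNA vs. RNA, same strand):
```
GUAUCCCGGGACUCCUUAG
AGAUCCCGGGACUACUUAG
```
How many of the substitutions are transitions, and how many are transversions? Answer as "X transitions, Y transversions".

1 transition, 2 transversions

Transitions (purine↔purine or pyrimidine↔pyrimidine): 1 G→A.
Transversions (purine↔pyrimidine): 2 U→G, 14 C→A.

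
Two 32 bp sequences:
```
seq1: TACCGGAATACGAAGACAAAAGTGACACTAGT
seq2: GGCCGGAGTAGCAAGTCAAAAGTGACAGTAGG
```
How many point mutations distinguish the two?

Comparing position by position, 8 positions differ: 1 (T/G), 2 (A/G), 8 (A/G), 11 (C/G), 12 (G/C), 16 (A/T), 28 (C/G), 32 (T/G).

8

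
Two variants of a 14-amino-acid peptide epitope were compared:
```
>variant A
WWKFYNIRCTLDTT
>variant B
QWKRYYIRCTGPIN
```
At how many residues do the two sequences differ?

The sequences differ at residues 1, 4, 6, 11, 12, 13, 14 (1-based) — 7 in total.

7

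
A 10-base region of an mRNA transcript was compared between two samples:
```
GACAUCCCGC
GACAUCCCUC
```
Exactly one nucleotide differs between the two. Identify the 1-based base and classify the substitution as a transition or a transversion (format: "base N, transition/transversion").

base 9, transversion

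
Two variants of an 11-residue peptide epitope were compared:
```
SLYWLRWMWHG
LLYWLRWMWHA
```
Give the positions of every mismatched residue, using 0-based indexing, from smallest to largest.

0, 10

Differences at position 0 (S→L), position 10 (G→A).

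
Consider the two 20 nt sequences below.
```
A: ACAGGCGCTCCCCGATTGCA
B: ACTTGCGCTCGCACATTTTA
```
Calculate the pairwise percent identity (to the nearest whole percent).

Mismatches at positions 3, 4, 11, 13, 14, 18, 19 (1-based): 7 of 20.
Identical positions: 13/20 = 65% → 65%.

65%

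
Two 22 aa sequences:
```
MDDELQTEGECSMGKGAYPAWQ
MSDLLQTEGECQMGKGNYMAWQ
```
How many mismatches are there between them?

5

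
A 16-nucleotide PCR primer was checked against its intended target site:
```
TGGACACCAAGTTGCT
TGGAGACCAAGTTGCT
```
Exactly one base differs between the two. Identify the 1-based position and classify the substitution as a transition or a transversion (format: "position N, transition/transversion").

position 5, transversion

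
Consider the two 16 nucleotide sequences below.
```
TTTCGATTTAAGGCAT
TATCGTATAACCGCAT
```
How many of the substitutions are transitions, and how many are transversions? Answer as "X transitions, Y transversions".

0 transitions, 6 transversions

Transitions (purine↔purine or pyrimidine↔pyrimidine): none.
Transversions (purine↔pyrimidine): 2 T→A, 6 A→T, 7 T→A, 9 T→A, 11 A→C, 12 G→C.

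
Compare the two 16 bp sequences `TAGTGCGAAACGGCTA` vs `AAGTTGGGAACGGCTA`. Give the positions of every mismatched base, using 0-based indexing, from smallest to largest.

0, 4, 5, 7

Scanning 0-based: 0: T/A; 4: G/T; 5: C/G; 7: A/G.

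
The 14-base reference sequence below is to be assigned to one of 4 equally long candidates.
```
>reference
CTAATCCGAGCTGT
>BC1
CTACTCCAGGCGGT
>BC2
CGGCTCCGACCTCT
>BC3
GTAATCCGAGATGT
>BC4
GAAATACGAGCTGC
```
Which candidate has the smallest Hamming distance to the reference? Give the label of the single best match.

BC3

BC1 differs at 4 sites; BC2 differs at 5 sites; BC3 differs at 2 sites; BC4 differs at 4 sites. The closest is BC3.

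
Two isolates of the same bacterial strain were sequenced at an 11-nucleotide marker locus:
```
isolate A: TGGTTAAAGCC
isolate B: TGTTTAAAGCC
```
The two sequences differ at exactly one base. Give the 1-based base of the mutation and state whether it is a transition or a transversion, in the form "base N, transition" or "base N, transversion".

Base 3 changes G→T. G is a purine and T is a pyrimidine, so this is a transversion.

base 3, transversion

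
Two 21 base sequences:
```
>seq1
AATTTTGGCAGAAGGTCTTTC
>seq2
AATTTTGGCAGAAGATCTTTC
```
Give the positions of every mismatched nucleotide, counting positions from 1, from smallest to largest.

15

Differences at position 15 (G→A).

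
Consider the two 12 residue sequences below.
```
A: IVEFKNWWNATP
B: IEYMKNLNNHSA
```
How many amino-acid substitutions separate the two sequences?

8

Comparing position by position, 8 positions differ: 2 (V/E), 3 (E/Y), 4 (F/M), 7 (W/L), 8 (W/N), 10 (A/H), 11 (T/S), 12 (P/A).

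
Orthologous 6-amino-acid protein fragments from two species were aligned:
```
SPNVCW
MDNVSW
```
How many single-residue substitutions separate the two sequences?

3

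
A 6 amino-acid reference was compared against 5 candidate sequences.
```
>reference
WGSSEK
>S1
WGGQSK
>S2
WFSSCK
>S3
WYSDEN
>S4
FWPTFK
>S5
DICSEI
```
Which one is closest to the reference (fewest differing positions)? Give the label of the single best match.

S2

S1 differs at 3 positions; S2 differs at 2 positions; S3 differs at 3 positions; S4 differs at 5 positions; S5 differs at 4 positions. The closest is S2.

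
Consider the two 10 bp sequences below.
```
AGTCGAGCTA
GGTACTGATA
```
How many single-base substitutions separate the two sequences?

Comparing position by position, 5 bases differ: 1 (A/G), 4 (C/A), 5 (G/C), 6 (A/T), 8 (C/A).

5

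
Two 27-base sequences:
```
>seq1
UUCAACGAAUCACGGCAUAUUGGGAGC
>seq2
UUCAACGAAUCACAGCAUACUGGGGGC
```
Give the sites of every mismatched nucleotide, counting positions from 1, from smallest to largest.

Differences at site 14 (G→A), site 20 (U→C), site 25 (A→G).

14, 20, 25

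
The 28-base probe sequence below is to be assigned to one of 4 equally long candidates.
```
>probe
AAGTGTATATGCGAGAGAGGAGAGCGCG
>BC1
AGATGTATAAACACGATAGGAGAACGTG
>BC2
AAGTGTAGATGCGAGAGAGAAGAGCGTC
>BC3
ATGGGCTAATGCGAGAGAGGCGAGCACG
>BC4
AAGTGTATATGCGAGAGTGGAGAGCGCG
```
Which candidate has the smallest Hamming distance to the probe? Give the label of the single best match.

BC4

Hamming distances to probe — BC1: 9; BC2: 4; BC3: 7; BC4: 1.
Smallest is BC4 with 1 mismatch.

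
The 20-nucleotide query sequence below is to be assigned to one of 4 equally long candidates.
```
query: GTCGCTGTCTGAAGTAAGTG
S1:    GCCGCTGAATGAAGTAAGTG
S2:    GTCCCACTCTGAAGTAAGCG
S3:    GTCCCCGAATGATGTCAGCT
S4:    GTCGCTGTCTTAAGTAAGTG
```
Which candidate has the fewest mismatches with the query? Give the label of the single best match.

S1 differs at 3 bases; S2 differs at 4 bases; S3 differs at 8 bases; S4 differs at 1 base. The closest is S4.

S4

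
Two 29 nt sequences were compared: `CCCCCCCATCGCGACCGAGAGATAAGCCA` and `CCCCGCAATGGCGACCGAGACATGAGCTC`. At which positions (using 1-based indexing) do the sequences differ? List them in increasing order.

Differences at position 5 (C→G), position 7 (C→A), position 10 (C→G), position 21 (G→C), position 24 (A→G), position 28 (C→T), position 29 (A→C).

5, 7, 10, 21, 24, 28, 29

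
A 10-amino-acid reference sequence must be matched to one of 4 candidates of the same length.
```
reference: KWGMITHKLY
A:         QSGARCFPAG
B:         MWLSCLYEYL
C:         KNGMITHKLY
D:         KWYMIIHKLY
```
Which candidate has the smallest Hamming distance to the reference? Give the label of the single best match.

Hamming distances to reference — A: 9; B: 9; C: 1; D: 2.
Smallest is C with 1 mismatch.

C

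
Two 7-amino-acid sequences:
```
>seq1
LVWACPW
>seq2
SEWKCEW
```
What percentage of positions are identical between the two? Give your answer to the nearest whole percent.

4 positions differ (1, 2, 4, 6), so 3 of 7 match: 3/7 = 42.86%.

43%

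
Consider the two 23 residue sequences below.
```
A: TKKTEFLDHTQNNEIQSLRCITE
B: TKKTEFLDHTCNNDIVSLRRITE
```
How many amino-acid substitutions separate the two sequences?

Mismatches (1-based): residue 11: Q→C; residue 14: E→D; residue 16: Q→V; residue 20: C→R.

4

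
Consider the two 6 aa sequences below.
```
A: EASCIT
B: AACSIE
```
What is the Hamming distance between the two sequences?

Mismatches (1-based): residue 1: E→A; residue 3: S→C; residue 4: C→S; residue 6: T→E.

4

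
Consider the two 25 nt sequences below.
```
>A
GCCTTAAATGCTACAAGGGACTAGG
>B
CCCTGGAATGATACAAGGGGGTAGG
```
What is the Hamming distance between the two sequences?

The sequences differ at bases 1, 5, 6, 11, 20, 21 (1-based) — 6 in total.

6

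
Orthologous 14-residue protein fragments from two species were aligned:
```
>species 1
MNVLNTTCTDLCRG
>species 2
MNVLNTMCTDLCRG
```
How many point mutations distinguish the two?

1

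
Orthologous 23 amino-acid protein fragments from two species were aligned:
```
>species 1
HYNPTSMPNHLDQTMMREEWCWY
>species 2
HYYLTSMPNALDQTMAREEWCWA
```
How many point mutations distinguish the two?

5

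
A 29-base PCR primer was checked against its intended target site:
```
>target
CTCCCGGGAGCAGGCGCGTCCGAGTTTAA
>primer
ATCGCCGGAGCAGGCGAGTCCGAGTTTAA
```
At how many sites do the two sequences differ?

Comparing position by position, 4 sites differ: 1 (C/A), 4 (C/G), 6 (G/C), 17 (C/A).

4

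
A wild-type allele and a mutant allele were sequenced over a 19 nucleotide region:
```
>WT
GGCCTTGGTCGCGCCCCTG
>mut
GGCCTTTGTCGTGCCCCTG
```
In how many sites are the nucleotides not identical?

2

Mismatches (1-based): site 7: G→T; site 12: C→T.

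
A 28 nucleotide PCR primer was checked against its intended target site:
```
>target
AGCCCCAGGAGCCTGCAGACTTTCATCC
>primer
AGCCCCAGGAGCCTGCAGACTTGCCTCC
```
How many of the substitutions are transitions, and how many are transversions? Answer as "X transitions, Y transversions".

Transitions (purine↔purine or pyrimidine↔pyrimidine): none.
Transversions (purine↔pyrimidine): 23 T→G, 25 A→C.

0 transitions, 2 transversions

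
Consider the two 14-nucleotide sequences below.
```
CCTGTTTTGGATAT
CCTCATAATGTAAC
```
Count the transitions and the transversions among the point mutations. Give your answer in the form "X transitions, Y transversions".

Mismatches (1-based):
position 4: G→C (purine→pyrimidine, transversion)
position 5: T→A (pyrimidine→purine, transversion)
position 7: T→A (pyrimidine→purine, transversion)
position 8: T→A (pyrimidine→purine, transversion)
position 9: G→T (purine→pyrimidine, transversion)
position 11: A→T (purine→pyrimidine, transversion)
position 12: T→A (pyrimidine→purine, transversion)
position 14: T→C (pyrimidine→pyrimidine, transition)

1 transition, 7 transversions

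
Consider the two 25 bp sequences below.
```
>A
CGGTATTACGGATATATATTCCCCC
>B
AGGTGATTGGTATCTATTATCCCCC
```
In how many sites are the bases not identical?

9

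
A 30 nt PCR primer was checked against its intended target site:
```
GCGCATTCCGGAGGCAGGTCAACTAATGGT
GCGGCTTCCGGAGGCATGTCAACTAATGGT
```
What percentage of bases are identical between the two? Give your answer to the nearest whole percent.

Mismatches at positions 4, 5, 17 (1-based): 3 of 30.
Identical positions: 27/30 = 90% → 90%.

90%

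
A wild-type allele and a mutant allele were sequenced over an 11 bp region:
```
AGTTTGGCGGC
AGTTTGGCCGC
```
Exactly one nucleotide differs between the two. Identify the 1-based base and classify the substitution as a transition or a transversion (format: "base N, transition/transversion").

Base 9 changes G→C. G is a purine and C is a pyrimidine, so this is a transversion.

base 9, transversion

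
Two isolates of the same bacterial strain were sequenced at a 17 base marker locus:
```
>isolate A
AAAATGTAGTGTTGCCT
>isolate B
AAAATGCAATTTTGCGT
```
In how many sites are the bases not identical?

4

The sequences differ at sites 7, 9, 11, 16 (1-based) — 4 in total.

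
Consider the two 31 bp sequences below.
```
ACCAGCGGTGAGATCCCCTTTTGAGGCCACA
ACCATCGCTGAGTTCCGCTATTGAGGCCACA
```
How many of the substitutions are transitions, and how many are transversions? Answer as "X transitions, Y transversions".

Transitions (purine↔purine or pyrimidine↔pyrimidine): none.
Transversions (purine↔pyrimidine): 5 G→T, 8 G→C, 13 A→T, 17 C→G, 20 T→A.

0 transitions, 5 transversions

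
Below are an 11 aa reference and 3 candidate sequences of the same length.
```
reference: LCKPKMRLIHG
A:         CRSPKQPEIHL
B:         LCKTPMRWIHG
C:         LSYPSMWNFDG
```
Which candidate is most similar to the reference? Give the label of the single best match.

B

Hamming distances to reference — A: 7; B: 3; C: 7.
Smallest is B with 3 mismatches.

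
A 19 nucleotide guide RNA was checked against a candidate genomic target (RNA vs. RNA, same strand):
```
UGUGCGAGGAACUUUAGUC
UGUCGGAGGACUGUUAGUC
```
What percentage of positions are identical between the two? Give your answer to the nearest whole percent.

74%

5 positions differ (4, 5, 11, 12, 13), so 14 of 19 match: 14/19 = 73.68%.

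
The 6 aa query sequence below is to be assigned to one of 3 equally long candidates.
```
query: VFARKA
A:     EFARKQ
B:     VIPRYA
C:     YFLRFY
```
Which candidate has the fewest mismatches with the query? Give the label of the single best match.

A

Hamming distances to query — A: 2; B: 3; C: 4.
Smallest is A with 2 mismatches.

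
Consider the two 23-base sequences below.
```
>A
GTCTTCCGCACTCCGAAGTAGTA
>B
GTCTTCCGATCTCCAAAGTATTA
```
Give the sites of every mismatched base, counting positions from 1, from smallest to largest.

9, 10, 15, 21

Scanning 1-based: 9: C/A; 10: A/T; 15: G/A; 21: G/T.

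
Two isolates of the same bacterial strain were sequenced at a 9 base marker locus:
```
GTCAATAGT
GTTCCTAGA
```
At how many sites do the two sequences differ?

4

Mismatches (1-based): site 3: C→T; site 4: A→C; site 5: A→C; site 9: T→A.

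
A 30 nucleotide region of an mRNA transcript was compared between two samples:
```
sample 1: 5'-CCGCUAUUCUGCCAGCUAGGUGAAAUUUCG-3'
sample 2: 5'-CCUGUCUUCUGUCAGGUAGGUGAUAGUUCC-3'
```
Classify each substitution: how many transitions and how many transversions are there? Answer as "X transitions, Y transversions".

Transitions (purine↔purine or pyrimidine↔pyrimidine): 12 C→U.
Transversions (purine↔pyrimidine): 3 G→U, 4 C→G, 6 A→C, 16 C→G, 24 A→U, 26 U→G, 30 G→C.

1 transition, 7 transversions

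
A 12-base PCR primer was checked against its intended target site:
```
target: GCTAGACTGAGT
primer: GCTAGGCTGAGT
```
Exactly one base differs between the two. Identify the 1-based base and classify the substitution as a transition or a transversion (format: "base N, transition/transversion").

base 6, transition

The sequences differ only at base 6: A→G (purine→purine), a transition.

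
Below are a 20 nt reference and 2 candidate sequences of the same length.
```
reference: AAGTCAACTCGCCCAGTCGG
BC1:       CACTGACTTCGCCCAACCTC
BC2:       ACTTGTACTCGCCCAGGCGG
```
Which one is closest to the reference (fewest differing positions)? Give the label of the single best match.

BC2

BC1 differs at 9 positions; BC2 differs at 5 positions. The closest is BC2.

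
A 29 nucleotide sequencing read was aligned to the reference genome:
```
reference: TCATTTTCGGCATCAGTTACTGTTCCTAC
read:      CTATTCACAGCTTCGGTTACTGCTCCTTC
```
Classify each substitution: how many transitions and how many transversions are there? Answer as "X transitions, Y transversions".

6 transitions, 3 transversions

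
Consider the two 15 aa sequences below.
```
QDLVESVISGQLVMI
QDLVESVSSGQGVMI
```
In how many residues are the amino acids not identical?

2

The sequences differ at residues 8, 12 (1-based) — 2 in total.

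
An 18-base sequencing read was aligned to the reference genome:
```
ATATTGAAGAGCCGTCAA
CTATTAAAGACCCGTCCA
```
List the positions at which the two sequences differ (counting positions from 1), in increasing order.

Scanning 1-based: 1: A/C; 6: G/A; 11: G/C; 17: A/C.

1, 6, 11, 17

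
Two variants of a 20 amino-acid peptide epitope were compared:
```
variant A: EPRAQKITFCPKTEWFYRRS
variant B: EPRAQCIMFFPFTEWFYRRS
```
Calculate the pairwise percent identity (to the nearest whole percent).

Mismatches at positions 6, 8, 10, 12 (1-based): 4 of 20.
Identical positions: 16/20 = 80% → 80%.

80%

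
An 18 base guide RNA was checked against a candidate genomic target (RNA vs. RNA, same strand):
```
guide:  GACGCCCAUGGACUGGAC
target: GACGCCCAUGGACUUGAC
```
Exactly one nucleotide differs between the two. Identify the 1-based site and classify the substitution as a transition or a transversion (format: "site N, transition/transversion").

site 15, transversion

The sequences differ only at site 15: G→U (purine→pyrimidine), a transversion.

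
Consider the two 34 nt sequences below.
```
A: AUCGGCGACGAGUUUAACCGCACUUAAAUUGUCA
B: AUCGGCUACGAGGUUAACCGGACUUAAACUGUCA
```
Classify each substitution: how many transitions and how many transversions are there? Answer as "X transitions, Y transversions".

1 transition, 3 transversions

Transitions (purine↔purine or pyrimidine↔pyrimidine): 29 U→C.
Transversions (purine↔pyrimidine): 7 G→U, 13 U→G, 21 C→G.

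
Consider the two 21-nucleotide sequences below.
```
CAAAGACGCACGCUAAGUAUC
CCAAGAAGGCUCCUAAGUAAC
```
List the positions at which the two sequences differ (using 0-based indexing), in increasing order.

Differences at position 1 (A→C), position 6 (C→A), position 8 (C→G), position 9 (A→C), position 10 (C→U), position 11 (G→C), position 19 (U→A).

1, 6, 8, 9, 10, 11, 19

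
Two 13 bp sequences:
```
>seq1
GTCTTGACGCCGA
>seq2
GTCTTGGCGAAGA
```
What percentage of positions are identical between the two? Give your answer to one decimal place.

76.9%

Mismatches at positions 7, 10, 11 (1-based): 3 of 13.
Identical positions: 10/13 = 76.92% → 76.9%.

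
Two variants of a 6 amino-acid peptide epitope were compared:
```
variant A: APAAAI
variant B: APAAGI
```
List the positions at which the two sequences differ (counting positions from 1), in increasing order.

5

Scanning 1-based: 5: A/G.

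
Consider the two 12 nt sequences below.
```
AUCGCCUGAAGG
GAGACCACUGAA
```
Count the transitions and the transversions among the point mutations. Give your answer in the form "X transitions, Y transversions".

5 transitions, 5 transversions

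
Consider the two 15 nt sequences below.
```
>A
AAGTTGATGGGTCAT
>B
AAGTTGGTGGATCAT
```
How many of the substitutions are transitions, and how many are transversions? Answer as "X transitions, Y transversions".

Transitions (purine↔purine or pyrimidine↔pyrimidine): 7 A→G, 11 G→A.
Transversions (purine↔pyrimidine): none.

2 transitions, 0 transversions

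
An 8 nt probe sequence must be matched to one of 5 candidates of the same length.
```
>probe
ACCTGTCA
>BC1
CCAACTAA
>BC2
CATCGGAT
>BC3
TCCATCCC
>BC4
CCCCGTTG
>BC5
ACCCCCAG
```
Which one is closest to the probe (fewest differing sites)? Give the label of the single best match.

BC4

Hamming distances to probe — BC1: 5; BC2: 7; BC3: 5; BC4: 4; BC5: 5.
Smallest is BC4 with 4 mismatches.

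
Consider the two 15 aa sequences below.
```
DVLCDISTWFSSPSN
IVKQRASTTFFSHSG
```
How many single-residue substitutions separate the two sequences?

9

Comparing position by position, 9 residues differ: 1 (D/I), 3 (L/K), 4 (C/Q), 5 (D/R), 6 (I/A), 9 (W/T), 11 (S/F), 13 (P/H), 15 (N/G).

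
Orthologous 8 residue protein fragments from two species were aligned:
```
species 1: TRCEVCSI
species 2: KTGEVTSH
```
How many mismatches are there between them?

5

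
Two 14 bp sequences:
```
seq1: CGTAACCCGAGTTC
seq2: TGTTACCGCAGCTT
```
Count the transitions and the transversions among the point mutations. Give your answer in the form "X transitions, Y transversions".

3 transitions, 3 transversions

Transitions (purine↔purine or pyrimidine↔pyrimidine): 1 C→T, 12 T→C, 14 C→T.
Transversions (purine↔pyrimidine): 4 A→T, 8 C→G, 9 G→C.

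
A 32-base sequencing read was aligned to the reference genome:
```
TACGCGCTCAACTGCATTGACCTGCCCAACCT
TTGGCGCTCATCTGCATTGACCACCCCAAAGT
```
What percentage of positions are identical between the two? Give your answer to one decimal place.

78.1%

7 positions differ (2, 3, 11, 23, 24, 30, 31), so 25 of 32 match: 25/32 = 78.12%.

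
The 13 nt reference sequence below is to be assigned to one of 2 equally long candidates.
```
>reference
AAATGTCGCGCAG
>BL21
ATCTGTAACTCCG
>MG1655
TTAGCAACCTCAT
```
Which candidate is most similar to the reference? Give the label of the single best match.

BL21

Hamming distances to reference — BL21: 6; MG1655: 9.
Smallest is BL21 with 6 mismatches.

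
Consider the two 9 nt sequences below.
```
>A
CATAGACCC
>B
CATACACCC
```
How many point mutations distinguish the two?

The sequences differ at bases 5 (1-based) — 1 in total.

1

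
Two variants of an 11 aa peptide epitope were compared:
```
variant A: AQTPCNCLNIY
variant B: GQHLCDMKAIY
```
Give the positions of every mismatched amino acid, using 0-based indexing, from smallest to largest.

0, 2, 3, 5, 6, 7, 8

Differences at position 0 (A→G), position 2 (T→H), position 3 (P→L), position 5 (N→D), position 6 (C→M), position 7 (L→K), position 8 (N→A).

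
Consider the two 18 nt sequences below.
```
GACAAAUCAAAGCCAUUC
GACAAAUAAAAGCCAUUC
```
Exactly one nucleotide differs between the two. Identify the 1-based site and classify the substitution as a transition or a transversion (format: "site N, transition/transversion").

Site 8 changes C→A. C is a pyrimidine and A is a purine, so this is a transversion.

site 8, transversion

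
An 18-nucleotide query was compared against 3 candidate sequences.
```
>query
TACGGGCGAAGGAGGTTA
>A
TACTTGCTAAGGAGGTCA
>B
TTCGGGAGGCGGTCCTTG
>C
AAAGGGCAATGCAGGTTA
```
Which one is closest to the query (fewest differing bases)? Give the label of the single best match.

A

A differs at 4 bases; B differs at 8 bases; C differs at 5 bases. The closest is A.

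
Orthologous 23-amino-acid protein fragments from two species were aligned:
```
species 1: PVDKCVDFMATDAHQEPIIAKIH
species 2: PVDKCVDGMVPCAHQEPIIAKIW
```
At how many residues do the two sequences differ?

The sequences differ at residues 8, 10, 11, 12, 23 (1-based) — 5 in total.

5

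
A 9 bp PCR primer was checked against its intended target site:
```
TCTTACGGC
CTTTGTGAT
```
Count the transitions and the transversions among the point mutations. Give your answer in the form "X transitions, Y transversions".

6 transitions, 0 transversions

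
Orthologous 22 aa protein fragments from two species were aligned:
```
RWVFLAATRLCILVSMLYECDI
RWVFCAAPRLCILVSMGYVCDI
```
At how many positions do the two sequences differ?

4

Comparing position by position, 4 positions differ: 5 (L/C), 8 (T/P), 17 (L/G), 19 (E/V).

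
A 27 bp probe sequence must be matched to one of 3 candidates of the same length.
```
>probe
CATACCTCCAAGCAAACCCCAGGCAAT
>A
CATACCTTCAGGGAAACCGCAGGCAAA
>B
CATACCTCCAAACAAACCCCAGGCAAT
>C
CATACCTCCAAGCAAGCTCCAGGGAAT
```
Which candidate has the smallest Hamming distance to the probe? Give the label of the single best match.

B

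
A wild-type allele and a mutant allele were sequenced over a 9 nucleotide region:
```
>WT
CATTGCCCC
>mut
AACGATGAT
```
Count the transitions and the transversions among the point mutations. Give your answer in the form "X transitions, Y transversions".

4 transitions, 4 transversions

Mismatches (1-based):
site 1: C→A (pyrimidine→purine, transversion)
site 3: T→C (pyrimidine→pyrimidine, transition)
site 4: T→G (pyrimidine→purine, transversion)
site 5: G→A (purine→purine, transition)
site 6: C→T (pyrimidine→pyrimidine, transition)
site 7: C→G (pyrimidine→purine, transversion)
site 8: C→A (pyrimidine→purine, transversion)
site 9: C→T (pyrimidine→pyrimidine, transition)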